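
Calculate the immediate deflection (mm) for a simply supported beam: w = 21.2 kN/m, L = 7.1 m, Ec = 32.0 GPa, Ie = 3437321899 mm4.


Convert: L = 7.1 m = 7100 mm, Ec = 32.0 GPa = 32000 MPa
delta = 5 * 21.2 * 7100^4 / (384 * 32000 * 3437321899)
= 6.38 mm

6.38


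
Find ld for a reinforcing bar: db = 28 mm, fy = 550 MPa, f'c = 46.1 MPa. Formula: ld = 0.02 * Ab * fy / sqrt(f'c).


Ab = pi * 28^2 / 4 = 615.752 mm2
ld = 0.02 * 615.752 * 550 / sqrt(46.1)
= 997.6 mm

997.6


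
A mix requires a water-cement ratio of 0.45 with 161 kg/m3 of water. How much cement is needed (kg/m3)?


Cement = water / (w/c)
= 161 / 0.45
= 357.8 kg/m3

357.8


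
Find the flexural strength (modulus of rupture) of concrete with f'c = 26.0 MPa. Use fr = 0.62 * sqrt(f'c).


fr = 0.62 * sqrt(26.0)
= 3.161 MPa

3.161


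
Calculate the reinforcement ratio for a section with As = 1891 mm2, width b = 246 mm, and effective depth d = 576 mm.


rho = As / (b * d)
= 1891 / (246 * 576)
= 0.0133

0.0133


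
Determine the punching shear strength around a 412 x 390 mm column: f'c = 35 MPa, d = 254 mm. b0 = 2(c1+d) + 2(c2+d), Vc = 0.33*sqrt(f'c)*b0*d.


b0 = 2*(412 + 254) + 2*(390 + 254) = 2620 mm
Vc = 0.33 * sqrt(35) * 2620 * 254 / 1000
= 1299.22 kN

1299.22


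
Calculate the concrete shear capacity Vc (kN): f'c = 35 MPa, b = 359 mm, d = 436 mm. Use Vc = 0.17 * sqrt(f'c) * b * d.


Vc = 0.17 * sqrt(35) * 359 * 436 / 1000
= 157.42 kN

157.42


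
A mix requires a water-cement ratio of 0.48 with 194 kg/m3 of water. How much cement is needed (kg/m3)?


Cement = water / (w/c)
= 194 / 0.48
= 404.2 kg/m3

404.2


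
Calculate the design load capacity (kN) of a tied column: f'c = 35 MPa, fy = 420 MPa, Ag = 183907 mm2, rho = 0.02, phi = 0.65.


Ast = rho * Ag = 0.02 * 183907 = 3678.14 mm2
phi*Pn = 0.65 * 0.80 * (0.85 * 35 * (183907 - 3678.14) + 420 * 3678.14) / 1000
= 3591.45 kN

3591.45


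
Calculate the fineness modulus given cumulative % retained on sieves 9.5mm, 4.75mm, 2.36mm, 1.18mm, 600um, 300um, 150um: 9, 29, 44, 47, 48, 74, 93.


FM = sum(cumulative % retained) / 100
= 344 / 100
= 3.44

3.44


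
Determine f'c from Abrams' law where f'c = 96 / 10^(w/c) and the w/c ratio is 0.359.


f'c = 96 / 10^0.359
= 96 / 2.286
= 42.0 MPa

42.0


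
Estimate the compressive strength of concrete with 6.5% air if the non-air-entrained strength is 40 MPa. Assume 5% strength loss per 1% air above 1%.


Strength loss = (6.5 - 1) * 5 = 27.5%
f'c = 40 * (1 - 27.5/100)
= 29.0 MPa

29.0


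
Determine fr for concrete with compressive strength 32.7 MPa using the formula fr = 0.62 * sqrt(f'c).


fr = 0.62 * sqrt(32.7)
= 3.545 MPa

3.545


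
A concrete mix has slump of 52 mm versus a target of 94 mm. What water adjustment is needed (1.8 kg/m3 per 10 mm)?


Difference = 94 - 52 = 42 mm
Water adjustment = 42 * 1.8 / 10 = 7.6 kg/m3

7.6


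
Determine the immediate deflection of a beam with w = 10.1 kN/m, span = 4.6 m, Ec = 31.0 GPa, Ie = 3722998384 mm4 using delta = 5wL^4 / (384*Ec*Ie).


Convert: L = 4.6 m = 4600 mm, Ec = 31.0 GPa = 31000 MPa
delta = 5 * 10.1 * 4600^4 / (384 * 31000 * 3722998384)
= 0.51 mm

0.51


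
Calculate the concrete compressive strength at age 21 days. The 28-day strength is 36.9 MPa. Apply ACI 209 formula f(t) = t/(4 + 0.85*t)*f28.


f(21) = 21 / (4 + 0.85 * 21) * 36.9
= 21 / 21.85 * 36.9
= 35.46 MPa

35.46


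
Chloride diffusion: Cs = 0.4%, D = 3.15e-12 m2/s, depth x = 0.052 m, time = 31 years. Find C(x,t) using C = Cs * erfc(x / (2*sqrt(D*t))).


t_seconds = 31 * 365.25 * 24 * 3600 = 978285600.0 s
arg = 0.052 / (2 * sqrt(3.15e-12 * 978285600.0))
= 0.4684
erfc(0.4684) = 0.5077
C = 0.4 * 0.5077 = 0.2031%

0.2031


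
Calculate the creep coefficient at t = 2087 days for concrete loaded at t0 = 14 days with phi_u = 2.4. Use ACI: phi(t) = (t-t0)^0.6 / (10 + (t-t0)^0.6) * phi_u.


dt = 2087 - 14 = 2073
phi = 2073^0.6 / (10 + 2073^0.6) * 2.4
= 2.177

2.177


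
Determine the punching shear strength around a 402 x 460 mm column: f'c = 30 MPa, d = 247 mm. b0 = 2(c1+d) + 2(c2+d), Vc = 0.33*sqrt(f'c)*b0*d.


b0 = 2*(402 + 247) + 2*(460 + 247) = 2712 mm
Vc = 0.33 * sqrt(30) * 2712 * 247 / 1000
= 1210.77 kN

1210.77


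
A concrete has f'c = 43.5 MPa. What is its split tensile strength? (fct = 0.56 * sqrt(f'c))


fct = 0.56 * sqrt(43.5)
= 0.56 * 6.595
= 3.693 MPa

3.693


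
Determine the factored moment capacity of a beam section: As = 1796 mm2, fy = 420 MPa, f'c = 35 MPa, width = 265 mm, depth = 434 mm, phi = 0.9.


a = As * fy / (0.85 * f'c * b)
= 1796 * 420 / (0.85 * 35 * 265)
= 95.6804 mm
Mn = As * fy * (d - a/2) / 10^6
= 291.2881 kN-m
phi*Mn = 0.9 * 291.2881 = 262.16 kN-m

262.16


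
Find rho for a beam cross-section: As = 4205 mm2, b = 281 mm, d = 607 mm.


rho = As / (b * d)
= 4205 / (281 * 607)
= 0.0247

0.0247


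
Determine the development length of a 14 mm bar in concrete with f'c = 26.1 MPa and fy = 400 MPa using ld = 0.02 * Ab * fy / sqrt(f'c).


Ab = pi * 14^2 / 4 = 153.938 mm2
ld = 0.02 * 153.938 * 400 / sqrt(26.1)
= 241.1 mm

241.1


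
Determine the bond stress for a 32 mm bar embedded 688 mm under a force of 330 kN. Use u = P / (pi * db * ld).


u = P / (pi * db * ld)
= 330 * 1000 / (pi * 32 * 688)
= 4.771 MPa

4.771


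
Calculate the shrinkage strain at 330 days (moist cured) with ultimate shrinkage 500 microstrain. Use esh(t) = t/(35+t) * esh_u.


esh(330) = 330 / (35 + 330) * 500
= 330 / 365 * 500
= 452.1 microstrain

452.1


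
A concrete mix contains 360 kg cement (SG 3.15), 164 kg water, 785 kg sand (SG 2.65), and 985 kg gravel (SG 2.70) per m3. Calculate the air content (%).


Vol cement = 360 / (3.15 * 1000) = 0.114286 m3
Vol water = 164 / 1000 = 0.164 m3
Vol sand = 785 / (2.65 * 1000) = 0.296226 m3
Vol gravel = 985 / (2.70 * 1000) = 0.364815 m3
Total solid + water volume = 0.939327 m3
Air = (1 - 0.939327) * 100 = 6.07%

6.07


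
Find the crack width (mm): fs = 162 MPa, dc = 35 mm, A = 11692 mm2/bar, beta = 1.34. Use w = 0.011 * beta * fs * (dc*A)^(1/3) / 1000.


w = 0.011 * beta * fs * (dc * A)^(1/3) / 1000
= 0.011 * 1.34 * 162 * (35 * 11692)^(1/3) / 1000
= 0.177 mm

0.177


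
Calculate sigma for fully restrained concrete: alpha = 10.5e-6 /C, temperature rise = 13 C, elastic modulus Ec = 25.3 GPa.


sigma = alpha * dT * Ec
= 10.5e-6 * 13 * 25.3 * 1000
= 3.453 MPa

3.453


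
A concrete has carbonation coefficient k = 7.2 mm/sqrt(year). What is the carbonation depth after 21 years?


depth = k * sqrt(t)
= 7.2 * sqrt(21)
= 32.99 mm

32.99


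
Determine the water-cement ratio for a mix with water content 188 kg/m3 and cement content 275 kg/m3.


w/c = water / cement
w/c = 188 / 275 = 0.684

0.684


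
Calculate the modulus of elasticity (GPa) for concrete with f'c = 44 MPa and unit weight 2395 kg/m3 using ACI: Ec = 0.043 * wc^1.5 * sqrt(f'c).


Ec = 0.043 * 2395^1.5 * sqrt(44) / 1000
= 33.43 GPa

33.43


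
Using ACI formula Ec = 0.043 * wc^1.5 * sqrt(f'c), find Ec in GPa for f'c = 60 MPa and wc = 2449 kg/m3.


Ec = 0.043 * 2449^1.5 * sqrt(60) / 1000
= 40.37 GPa

40.37


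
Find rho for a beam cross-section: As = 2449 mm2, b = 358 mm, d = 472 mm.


rho = As / (b * d)
= 2449 / (358 * 472)
= 0.0145

0.0145


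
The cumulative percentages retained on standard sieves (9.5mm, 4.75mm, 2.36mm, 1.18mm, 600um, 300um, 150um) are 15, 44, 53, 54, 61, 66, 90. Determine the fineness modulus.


FM = sum(cumulative % retained) / 100
= 383 / 100
= 3.83

3.83


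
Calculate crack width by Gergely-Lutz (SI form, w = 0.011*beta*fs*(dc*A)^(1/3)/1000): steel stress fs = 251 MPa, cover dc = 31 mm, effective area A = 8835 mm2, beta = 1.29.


w = 0.011 * beta * fs * (dc * A)^(1/3) / 1000
= 0.011 * 1.29 * 251 * (31 * 8835)^(1/3) / 1000
= 0.231 mm

0.231


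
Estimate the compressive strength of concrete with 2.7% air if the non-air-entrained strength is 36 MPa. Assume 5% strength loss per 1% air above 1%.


Strength loss = (2.7 - 1) * 5 = 8.5%
f'c = 36 * (1 - 8.5/100)
= 32.94 MPa

32.94


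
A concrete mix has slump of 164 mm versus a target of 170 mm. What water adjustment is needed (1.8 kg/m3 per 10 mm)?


Difference = 170 - 164 = 6 mm
Water adjustment = 6 * 1.8 / 10 = 1.1 kg/m3

1.1


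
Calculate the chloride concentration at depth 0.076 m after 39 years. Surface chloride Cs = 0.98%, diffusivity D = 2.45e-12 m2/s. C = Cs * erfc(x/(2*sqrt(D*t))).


t_seconds = 39 * 365.25 * 24 * 3600 = 1230746400.0 s
arg = 0.076 / (2 * sqrt(2.45e-12 * 1230746400.0))
= 0.692
erfc(0.692) = 0.3277
C = 0.98 * 0.3277 = 0.3212%

0.3212


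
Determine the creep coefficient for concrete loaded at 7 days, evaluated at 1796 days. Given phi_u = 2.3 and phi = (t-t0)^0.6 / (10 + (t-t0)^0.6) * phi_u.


dt = 1796 - 7 = 1789
phi = 1789^0.6 / (10 + 1789^0.6) * 2.3
= 2.069

2.069


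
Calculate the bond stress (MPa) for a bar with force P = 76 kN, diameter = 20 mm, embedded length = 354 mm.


u = P / (pi * db * ld)
= 76 * 1000 / (pi * 20 * 354)
= 3.417 MPa

3.417


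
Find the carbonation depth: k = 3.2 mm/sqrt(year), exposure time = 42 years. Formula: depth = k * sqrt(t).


depth = k * sqrt(t)
= 3.2 * sqrt(42)
= 20.74 mm

20.74


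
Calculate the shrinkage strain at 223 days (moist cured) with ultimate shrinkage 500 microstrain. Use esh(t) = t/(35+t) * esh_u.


esh(223) = 223 / (35 + 223) * 500
= 223 / 258 * 500
= 432.2 microstrain

432.2


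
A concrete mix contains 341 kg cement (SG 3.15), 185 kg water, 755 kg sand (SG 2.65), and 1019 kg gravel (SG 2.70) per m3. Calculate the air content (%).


Vol cement = 341 / (3.15 * 1000) = 0.108254 m3
Vol water = 185 / 1000 = 0.185 m3
Vol sand = 755 / (2.65 * 1000) = 0.284906 m3
Vol gravel = 1019 / (2.70 * 1000) = 0.377407 m3
Total solid + water volume = 0.955567 m3
Air = (1 - 0.955567) * 100 = 4.44%

4.44


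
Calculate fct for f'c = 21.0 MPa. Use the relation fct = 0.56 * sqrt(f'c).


fct = 0.56 * sqrt(21.0)
= 0.56 * 4.583
= 2.566 MPa

2.566


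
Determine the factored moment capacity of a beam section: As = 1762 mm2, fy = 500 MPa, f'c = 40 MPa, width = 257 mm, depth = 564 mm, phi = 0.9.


a = As * fy / (0.85 * f'c * b)
= 1762 * 500 / (0.85 * 40 * 257)
= 100.824 mm
Mn = As * fy * (d - a/2) / 10^6
= 452.471 kN-m
phi*Mn = 0.9 * 452.471 = 407.22 kN-m

407.22


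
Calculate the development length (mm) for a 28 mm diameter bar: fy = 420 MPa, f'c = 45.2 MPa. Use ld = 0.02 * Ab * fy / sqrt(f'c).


Ab = pi * 28^2 / 4 = 615.752 mm2
ld = 0.02 * 615.752 * 420 / sqrt(45.2)
= 769.3 mm

769.3


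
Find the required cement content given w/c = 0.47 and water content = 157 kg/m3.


Cement = water / (w/c)
= 157 / 0.47
= 334.0 kg/m3

334.0


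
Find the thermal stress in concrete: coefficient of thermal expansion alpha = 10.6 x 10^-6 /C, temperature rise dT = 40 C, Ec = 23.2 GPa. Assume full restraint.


sigma = alpha * dT * Ec
= 10.6e-6 * 40 * 23.2 * 1000
= 9.837 MPa

9.837


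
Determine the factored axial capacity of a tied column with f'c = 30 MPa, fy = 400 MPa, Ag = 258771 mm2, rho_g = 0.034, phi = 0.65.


Ast = rho * Ag = 0.034 * 258771 = 8798.214 mm2
phi*Pn = 0.65 * 0.80 * (0.85 * 30 * (258771 - 8798.214) + 400 * 8798.214) / 1000
= 5144.67 kN

5144.67


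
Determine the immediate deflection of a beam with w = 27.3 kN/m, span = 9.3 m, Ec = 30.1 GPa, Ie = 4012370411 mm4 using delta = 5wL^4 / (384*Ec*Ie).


Convert: L = 9.3 m = 9300 mm, Ec = 30.1 GPa = 30100 MPa
delta = 5 * 27.3 * 9300^4 / (384 * 30100 * 4012370411)
= 22.02 mm

22.02


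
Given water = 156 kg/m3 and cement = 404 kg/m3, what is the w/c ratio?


w/c = water / cement
w/c = 156 / 404 = 0.386

0.386


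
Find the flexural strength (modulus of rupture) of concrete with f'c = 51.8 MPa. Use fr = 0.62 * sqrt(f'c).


fr = 0.62 * sqrt(51.8)
= 4.462 MPa

4.462


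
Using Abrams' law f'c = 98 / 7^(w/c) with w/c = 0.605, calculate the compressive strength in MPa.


f'c = 98 / 7^0.605
= 98 / 3.246
= 30.2 MPa

30.2


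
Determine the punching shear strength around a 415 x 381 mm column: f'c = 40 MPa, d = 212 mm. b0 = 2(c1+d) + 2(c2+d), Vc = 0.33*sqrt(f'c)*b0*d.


b0 = 2*(415 + 212) + 2*(381 + 212) = 2440 mm
Vc = 0.33 * sqrt(40) * 2440 * 212 / 1000
= 1079.62 kN

1079.62


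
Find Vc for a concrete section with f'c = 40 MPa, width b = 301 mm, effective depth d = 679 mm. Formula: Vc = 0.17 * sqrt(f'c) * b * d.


Vc = 0.17 * sqrt(40) * 301 * 679 / 1000
= 219.74 kN

219.74


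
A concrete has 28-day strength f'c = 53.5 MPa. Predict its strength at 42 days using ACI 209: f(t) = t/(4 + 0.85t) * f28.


f(42) = 42 / (4 + 0.85 * 42) * 53.5
= 42 / 39.7 * 53.5
= 56.6 MPa

56.6


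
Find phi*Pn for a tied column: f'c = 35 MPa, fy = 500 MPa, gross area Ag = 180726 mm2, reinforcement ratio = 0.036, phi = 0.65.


Ast = rho * Ag = 0.036 * 180726 = 6506.136 mm2
phi*Pn = 0.65 * 0.80 * (0.85 * 35 * (180726 - 6506.136) + 500 * 6506.136) / 1000
= 4386.78 kN

4386.78


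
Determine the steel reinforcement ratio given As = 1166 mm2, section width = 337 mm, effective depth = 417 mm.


rho = As / (b * d)
= 1166 / (337 * 417)
= 0.0083

0.0083


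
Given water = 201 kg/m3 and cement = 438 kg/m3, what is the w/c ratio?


w/c = water / cement
w/c = 201 / 438 = 0.459

0.459


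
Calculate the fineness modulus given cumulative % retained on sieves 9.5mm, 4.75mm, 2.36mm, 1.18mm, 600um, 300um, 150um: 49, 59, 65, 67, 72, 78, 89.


FM = sum(cumulative % retained) / 100
= 479 / 100
= 4.79

4.79


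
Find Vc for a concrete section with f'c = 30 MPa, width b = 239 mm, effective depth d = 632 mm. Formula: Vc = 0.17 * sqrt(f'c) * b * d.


Vc = 0.17 * sqrt(30) * 239 * 632 / 1000
= 140.65 kN

140.65


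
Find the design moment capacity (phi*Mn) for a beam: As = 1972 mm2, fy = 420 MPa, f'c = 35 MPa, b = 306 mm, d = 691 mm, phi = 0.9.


a = As * fy / (0.85 * f'c * b)
= 1972 * 420 / (0.85 * 35 * 306)
= 90.9804 mm
Mn = As * fy * (d - a/2) / 10^6
= 534.637 kN-m
phi*Mn = 0.9 * 534.637 = 481.17 kN-m

481.17


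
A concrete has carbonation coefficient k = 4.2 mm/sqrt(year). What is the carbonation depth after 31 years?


depth = k * sqrt(t)
= 4.2 * sqrt(31)
= 23.38 mm

23.38


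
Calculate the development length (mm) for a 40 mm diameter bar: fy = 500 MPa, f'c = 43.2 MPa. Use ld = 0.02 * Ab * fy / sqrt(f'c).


Ab = pi * 40^2 / 4 = 1256.637 mm2
ld = 0.02 * 1256.637 * 500 / sqrt(43.2)
= 1911.9 mm

1911.9


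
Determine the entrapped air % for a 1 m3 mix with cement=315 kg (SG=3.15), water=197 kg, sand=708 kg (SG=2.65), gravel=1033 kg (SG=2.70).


Vol cement = 315 / (3.15 * 1000) = 0.1 m3
Vol water = 197 / 1000 = 0.197 m3
Vol sand = 708 / (2.65 * 1000) = 0.26717 m3
Vol gravel = 1033 / (2.70 * 1000) = 0.382593 m3
Total solid + water volume = 0.946762 m3
Air = (1 - 0.946762) * 100 = 5.32%

5.32


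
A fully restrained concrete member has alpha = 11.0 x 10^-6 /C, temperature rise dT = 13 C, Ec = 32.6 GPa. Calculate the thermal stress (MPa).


sigma = alpha * dT * Ec
= 11.0e-6 * 13 * 32.6 * 1000
= 4.662 MPa

4.662


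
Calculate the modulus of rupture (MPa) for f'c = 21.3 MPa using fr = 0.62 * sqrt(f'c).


fr = 0.62 * sqrt(21.3)
= 2.861 MPa

2.861


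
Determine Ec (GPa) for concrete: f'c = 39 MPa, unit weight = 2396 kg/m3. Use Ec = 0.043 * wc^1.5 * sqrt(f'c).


Ec = 0.043 * 2396^1.5 * sqrt(39) / 1000
= 31.49 GPa

31.49


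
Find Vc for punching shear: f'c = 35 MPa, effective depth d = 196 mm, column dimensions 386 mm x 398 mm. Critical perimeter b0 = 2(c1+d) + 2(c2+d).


b0 = 2*(386 + 196) + 2*(398 + 196) = 2352 mm
Vc = 0.33 * sqrt(35) * 2352 * 196 / 1000
= 900.0 kN

900.0


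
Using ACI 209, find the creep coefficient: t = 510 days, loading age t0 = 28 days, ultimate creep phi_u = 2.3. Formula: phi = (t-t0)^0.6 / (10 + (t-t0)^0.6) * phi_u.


dt = 510 - 28 = 482
phi = 482^0.6 / (10 + 482^0.6) * 2.3
= 1.847

1.847


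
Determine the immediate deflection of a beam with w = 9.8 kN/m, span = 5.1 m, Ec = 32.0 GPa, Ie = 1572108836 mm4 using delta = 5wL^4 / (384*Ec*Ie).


Convert: L = 5.1 m = 5100 mm, Ec = 32.0 GPa = 32000 MPa
delta = 5 * 9.8 * 5100^4 / (384 * 32000 * 1572108836)
= 1.72 mm

1.72


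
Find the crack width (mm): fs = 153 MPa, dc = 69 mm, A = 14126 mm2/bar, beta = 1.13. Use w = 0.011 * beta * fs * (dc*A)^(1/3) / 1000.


w = 0.011 * beta * fs * (dc * A)^(1/3) / 1000
= 0.011 * 1.13 * 153 * (69 * 14126)^(1/3) / 1000
= 0.189 mm

0.189


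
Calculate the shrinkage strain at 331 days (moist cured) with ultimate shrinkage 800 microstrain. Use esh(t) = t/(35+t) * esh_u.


esh(331) = 331 / (35 + 331) * 800
= 331 / 366 * 800
= 723.5 microstrain

723.5


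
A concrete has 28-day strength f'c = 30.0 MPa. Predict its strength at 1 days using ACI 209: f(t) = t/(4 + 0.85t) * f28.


f(1) = 1 / (4 + 0.85 * 1) * 30.0
= 1 / 4.85 * 30.0
= 6.19 MPa

6.19


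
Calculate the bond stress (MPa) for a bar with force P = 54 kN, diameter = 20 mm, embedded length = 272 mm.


u = P / (pi * db * ld)
= 54 * 1000 / (pi * 20 * 272)
= 3.16 MPa

3.16


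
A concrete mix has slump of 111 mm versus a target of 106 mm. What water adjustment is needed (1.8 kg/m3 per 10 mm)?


Difference = 106 - 111 = -5 mm
Water adjustment = -5 * 1.8 / 10 = -0.9 kg/m3

-0.9


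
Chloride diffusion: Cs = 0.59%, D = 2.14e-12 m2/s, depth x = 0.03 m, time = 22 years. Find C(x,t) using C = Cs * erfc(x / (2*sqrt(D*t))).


t_seconds = 22 * 365.25 * 24 * 3600 = 694267200.0 s
arg = 0.03 / (2 * sqrt(2.14e-12 * 694267200.0))
= 0.3892
erfc(0.3892) = 0.5821
C = 0.59 * 0.5821 = 0.3434%

0.3434


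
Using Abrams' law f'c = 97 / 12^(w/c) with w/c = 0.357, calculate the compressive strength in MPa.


f'c = 97 / 12^0.357
= 97 / 2.428
= 39.95 MPa

39.95


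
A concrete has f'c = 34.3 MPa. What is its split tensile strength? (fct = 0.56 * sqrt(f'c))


fct = 0.56 * sqrt(34.3)
= 0.56 * 5.857
= 3.28 MPa

3.28


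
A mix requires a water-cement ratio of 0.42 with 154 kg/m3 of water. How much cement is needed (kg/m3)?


Cement = water / (w/c)
= 154 / 0.42
= 366.7 kg/m3

366.7


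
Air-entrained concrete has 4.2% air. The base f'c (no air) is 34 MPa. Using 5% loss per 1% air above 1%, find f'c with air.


Strength loss = (4.2 - 1) * 5 = 16.0%
f'c = 34 * (1 - 16.0/100)
= 28.56 MPa

28.56


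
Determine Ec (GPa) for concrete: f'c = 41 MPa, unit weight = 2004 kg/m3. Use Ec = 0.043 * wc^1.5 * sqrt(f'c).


Ec = 0.043 * 2004^1.5 * sqrt(41) / 1000
= 24.7 GPa

24.7


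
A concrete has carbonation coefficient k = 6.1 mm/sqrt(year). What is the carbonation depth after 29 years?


depth = k * sqrt(t)
= 6.1 * sqrt(29)
= 32.85 mm

32.85


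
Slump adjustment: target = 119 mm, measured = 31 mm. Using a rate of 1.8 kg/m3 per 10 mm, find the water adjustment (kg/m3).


Difference = 119 - 31 = 88 mm
Water adjustment = 88 * 1.8 / 10 = 15.8 kg/m3

15.8


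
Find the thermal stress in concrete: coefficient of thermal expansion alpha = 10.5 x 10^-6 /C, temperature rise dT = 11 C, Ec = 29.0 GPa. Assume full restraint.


sigma = alpha * dT * Ec
= 10.5e-6 * 11 * 29.0 * 1000
= 3.349 MPa

3.349


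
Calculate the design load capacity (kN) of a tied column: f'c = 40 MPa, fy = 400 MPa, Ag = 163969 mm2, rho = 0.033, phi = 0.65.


Ast = rho * Ag = 0.033 * 163969 = 5410.977 mm2
phi*Pn = 0.65 * 0.80 * (0.85 * 40 * (163969 - 5410.977) + 400 * 5410.977) / 1000
= 3928.79 kN

3928.79


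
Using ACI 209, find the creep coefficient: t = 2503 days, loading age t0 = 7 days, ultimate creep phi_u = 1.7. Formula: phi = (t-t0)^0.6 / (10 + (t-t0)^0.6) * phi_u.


dt = 2503 - 7 = 2496
phi = 2496^0.6 / (10 + 2496^0.6) * 1.7
= 1.557

1.557


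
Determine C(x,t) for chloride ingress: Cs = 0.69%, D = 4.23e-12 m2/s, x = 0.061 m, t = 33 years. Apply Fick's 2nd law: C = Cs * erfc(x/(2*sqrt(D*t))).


t_seconds = 33 * 365.25 * 24 * 3600 = 1041400800.0 s
arg = 0.061 / (2 * sqrt(4.23e-12 * 1041400800.0))
= 0.4595
erfc(0.4595) = 0.5158
C = 0.69 * 0.5158 = 0.3559%

0.3559


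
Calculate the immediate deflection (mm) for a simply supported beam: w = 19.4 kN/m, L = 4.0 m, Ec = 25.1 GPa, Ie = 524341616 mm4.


Convert: L = 4.0 m = 4000 mm, Ec = 25.1 GPa = 25100 MPa
delta = 5 * 19.4 * 4000^4 / (384 * 25100 * 524341616)
= 4.91 mm

4.91


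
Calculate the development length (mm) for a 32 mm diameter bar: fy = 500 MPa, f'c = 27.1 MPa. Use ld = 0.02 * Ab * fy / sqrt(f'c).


Ab = pi * 32^2 / 4 = 804.248 mm2
ld = 0.02 * 804.248 * 500 / sqrt(27.1)
= 1544.9 mm

1544.9


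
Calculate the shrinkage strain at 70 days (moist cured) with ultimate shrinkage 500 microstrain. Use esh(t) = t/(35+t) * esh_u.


esh(70) = 70 / (35 + 70) * 500
= 70 / 105 * 500
= 333.3 microstrain

333.3


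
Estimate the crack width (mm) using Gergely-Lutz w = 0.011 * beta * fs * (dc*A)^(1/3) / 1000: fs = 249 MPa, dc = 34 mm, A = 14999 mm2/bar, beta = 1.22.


w = 0.011 * beta * fs * (dc * A)^(1/3) / 1000
= 0.011 * 1.22 * 249 * (34 * 14999)^(1/3) / 1000
= 0.267 mm

0.267


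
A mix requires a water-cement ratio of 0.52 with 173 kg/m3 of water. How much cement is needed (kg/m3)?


Cement = water / (w/c)
= 173 / 0.52
= 332.7 kg/m3

332.7


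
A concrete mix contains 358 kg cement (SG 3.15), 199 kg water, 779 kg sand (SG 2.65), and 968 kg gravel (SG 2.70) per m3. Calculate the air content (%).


Vol cement = 358 / (3.15 * 1000) = 0.113651 m3
Vol water = 199 / 1000 = 0.199 m3
Vol sand = 779 / (2.65 * 1000) = 0.293962 m3
Vol gravel = 968 / (2.70 * 1000) = 0.358519 m3
Total solid + water volume = 0.965132 m3
Air = (1 - 0.965132) * 100 = 3.49%

3.49


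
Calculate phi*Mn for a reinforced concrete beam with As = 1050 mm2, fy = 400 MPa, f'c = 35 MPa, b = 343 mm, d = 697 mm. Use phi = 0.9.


a = As * fy / (0.85 * f'c * b)
= 1050 * 400 / (0.85 * 35 * 343)
= 41.1593 mm
Mn = As * fy * (d - a/2) / 10^6
= 284.0965 kN-m
phi*Mn = 0.9 * 284.0965 = 255.69 kN-m

255.69


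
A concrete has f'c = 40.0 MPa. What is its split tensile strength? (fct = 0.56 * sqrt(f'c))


fct = 0.56 * sqrt(40.0)
= 0.56 * 6.325
= 3.542 MPa

3.542


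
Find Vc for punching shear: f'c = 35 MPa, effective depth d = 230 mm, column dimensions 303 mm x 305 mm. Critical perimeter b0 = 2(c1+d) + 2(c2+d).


b0 = 2*(303 + 230) + 2*(305 + 230) = 2136 mm
Vc = 0.33 * sqrt(35) * 2136 * 230 / 1000
= 959.13 kN

959.13


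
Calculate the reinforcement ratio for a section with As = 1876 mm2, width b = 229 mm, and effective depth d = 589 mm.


rho = As / (b * d)
= 1876 / (229 * 589)
= 0.0139

0.0139


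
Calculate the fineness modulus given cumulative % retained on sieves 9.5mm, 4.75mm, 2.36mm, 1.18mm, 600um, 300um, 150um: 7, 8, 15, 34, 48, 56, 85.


FM = sum(cumulative % retained) / 100
= 253 / 100
= 2.53

2.53


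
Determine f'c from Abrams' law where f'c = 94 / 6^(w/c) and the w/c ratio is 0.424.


f'c = 94 / 6^0.424
= 94 / 2.138
= 43.97 MPa

43.97


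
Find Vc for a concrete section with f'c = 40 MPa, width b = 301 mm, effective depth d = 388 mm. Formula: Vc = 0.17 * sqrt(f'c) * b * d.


Vc = 0.17 * sqrt(40) * 301 * 388 / 1000
= 125.57 kN

125.57


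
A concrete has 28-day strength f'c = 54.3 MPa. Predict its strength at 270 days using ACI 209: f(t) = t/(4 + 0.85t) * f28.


f(270) = 270 / (4 + 0.85 * 270) * 54.3
= 270 / 233.5 * 54.3
= 62.79 MPa

62.79


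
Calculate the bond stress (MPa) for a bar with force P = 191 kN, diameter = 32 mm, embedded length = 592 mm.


u = P / (pi * db * ld)
= 191 * 1000 / (pi * 32 * 592)
= 3.209 MPa

3.209


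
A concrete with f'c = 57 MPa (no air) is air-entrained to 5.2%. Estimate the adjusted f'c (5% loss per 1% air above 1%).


Strength loss = (5.2 - 1) * 5 = 21.0%
f'c = 57 * (1 - 21.0/100)
= 45.03 MPa

45.03


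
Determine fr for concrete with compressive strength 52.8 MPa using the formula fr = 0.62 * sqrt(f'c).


fr = 0.62 * sqrt(52.8)
= 4.505 MPa

4.505


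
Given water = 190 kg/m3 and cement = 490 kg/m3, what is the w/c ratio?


w/c = water / cement
w/c = 190 / 490 = 0.388

0.388


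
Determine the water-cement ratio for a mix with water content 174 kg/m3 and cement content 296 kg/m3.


w/c = water / cement
w/c = 174 / 296 = 0.588

0.588


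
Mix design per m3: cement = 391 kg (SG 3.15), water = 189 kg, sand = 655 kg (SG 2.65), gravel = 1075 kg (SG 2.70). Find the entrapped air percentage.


Vol cement = 391 / (3.15 * 1000) = 0.124127 m3
Vol water = 189 / 1000 = 0.189 m3
Vol sand = 655 / (2.65 * 1000) = 0.24717 m3
Vol gravel = 1075 / (2.70 * 1000) = 0.398148 m3
Total solid + water volume = 0.958445 m3
Air = (1 - 0.958445) * 100 = 4.16%

4.16


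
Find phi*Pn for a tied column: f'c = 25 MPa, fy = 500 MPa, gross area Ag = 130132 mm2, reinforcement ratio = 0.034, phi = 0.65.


Ast = rho * Ag = 0.034 * 130132 = 4424.488 mm2
phi*Pn = 0.65 * 0.80 * (0.85 * 25 * (130132 - 4424.488) + 500 * 4424.488) / 1000
= 2539.43 kN

2539.43


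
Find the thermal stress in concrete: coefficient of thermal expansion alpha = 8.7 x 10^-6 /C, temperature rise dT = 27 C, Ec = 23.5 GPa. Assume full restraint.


sigma = alpha * dT * Ec
= 8.7e-6 * 27 * 23.5 * 1000
= 5.52 MPa

5.52


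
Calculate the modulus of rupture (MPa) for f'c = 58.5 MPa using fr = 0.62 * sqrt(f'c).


fr = 0.62 * sqrt(58.5)
= 4.742 MPa

4.742


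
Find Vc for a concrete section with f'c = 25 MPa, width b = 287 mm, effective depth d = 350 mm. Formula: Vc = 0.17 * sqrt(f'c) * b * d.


Vc = 0.17 * sqrt(25) * 287 * 350 / 1000
= 85.38 kN

85.38


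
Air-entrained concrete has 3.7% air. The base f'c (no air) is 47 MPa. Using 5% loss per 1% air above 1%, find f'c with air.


Strength loss = (3.7 - 1) * 5 = 13.5%
f'c = 47 * (1 - 13.5/100)
= 40.66 MPa

40.66


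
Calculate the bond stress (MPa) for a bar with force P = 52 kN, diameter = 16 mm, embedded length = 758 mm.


u = P / (pi * db * ld)
= 52 * 1000 / (pi * 16 * 758)
= 1.365 MPa

1.365


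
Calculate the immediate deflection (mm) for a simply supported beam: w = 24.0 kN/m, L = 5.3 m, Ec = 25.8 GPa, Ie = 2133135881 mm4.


Convert: L = 5.3 m = 5300 mm, Ec = 25.8 GPa = 25800 MPa
delta = 5 * 24.0 * 5300^4 / (384 * 25800 * 2133135881)
= 4.48 mm

4.48


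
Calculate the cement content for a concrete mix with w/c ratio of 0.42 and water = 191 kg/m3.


Cement = water / (w/c)
= 191 / 0.42
= 454.8 kg/m3

454.8


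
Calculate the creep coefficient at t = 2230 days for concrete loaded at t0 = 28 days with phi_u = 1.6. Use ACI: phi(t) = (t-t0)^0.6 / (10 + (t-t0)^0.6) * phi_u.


dt = 2230 - 28 = 2202
phi = 2202^0.6 / (10 + 2202^0.6) * 1.6
= 1.456

1.456


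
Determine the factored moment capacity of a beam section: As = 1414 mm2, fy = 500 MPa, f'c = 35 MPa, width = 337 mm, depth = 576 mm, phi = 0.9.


a = As * fy / (0.85 * f'c * b)
= 1414 * 500 / (0.85 * 35 * 337)
= 70.5184 mm
Mn = As * fy * (d - a/2) / 10^6
= 382.3037 kN-m
phi*Mn = 0.9 * 382.3037 = 344.07 kN-m

344.07


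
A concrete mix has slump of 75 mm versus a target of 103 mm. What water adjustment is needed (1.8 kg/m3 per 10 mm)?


Difference = 103 - 75 = 28 mm
Water adjustment = 28 * 1.8 / 10 = 5.0 kg/m3

5.0


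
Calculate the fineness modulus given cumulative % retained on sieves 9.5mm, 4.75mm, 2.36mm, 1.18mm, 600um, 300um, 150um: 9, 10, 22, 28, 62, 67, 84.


FM = sum(cumulative % retained) / 100
= 282 / 100
= 2.82

2.82


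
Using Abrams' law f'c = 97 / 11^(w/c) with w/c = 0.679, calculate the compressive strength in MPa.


f'c = 97 / 11^0.679
= 97 / 5.095
= 19.04 MPa

19.04


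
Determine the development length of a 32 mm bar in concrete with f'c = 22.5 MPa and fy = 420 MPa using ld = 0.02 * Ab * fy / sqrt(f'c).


Ab = pi * 32^2 / 4 = 804.248 mm2
ld = 0.02 * 804.248 * 420 / sqrt(22.5)
= 1424.2 mm

1424.2


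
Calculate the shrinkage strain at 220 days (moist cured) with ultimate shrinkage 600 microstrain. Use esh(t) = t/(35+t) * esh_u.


esh(220) = 220 / (35 + 220) * 600
= 220 / 255 * 600
= 517.6 microstrain

517.6


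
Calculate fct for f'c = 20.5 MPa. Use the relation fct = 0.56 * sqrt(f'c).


fct = 0.56 * sqrt(20.5)
= 0.56 * 4.528
= 2.536 MPa

2.536


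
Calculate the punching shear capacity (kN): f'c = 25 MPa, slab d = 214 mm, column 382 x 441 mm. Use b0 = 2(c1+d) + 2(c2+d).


b0 = 2*(382 + 214) + 2*(441 + 214) = 2502 mm
Vc = 0.33 * sqrt(25) * 2502 * 214 / 1000
= 883.46 kN

883.46


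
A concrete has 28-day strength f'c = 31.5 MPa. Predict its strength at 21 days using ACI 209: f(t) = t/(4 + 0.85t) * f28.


f(21) = 21 / (4 + 0.85 * 21) * 31.5
= 21 / 21.85 * 31.5
= 30.27 MPa

30.27


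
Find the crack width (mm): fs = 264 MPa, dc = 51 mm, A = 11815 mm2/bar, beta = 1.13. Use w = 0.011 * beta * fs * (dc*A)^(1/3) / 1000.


w = 0.011 * beta * fs * (dc * A)^(1/3) / 1000
= 0.011 * 1.13 * 264 * (51 * 11815)^(1/3) / 1000
= 0.277 mm

0.277


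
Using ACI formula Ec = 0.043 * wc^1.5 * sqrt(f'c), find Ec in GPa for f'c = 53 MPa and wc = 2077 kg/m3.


Ec = 0.043 * 2077^1.5 * sqrt(53) / 1000
= 29.63 GPa

29.63


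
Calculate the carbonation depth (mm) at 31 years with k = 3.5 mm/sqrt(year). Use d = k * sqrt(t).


depth = k * sqrt(t)
= 3.5 * sqrt(31)
= 19.49 mm

19.49


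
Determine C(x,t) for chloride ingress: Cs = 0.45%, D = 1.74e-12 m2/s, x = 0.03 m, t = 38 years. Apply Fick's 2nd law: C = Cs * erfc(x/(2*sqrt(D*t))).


t_seconds = 38 * 365.25 * 24 * 3600 = 1199188800.0 s
arg = 0.03 / (2 * sqrt(1.74e-12 * 1199188800.0))
= 0.3284
erfc(0.3284) = 0.6424
C = 0.45 * 0.6424 = 0.2891%

0.2891


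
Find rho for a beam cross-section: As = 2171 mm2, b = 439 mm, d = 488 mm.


rho = As / (b * d)
= 2171 / (439 * 488)
= 0.0101

0.0101


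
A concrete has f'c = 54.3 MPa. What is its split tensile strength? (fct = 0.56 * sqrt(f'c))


fct = 0.56 * sqrt(54.3)
= 0.56 * 7.369
= 4.127 MPa

4.127


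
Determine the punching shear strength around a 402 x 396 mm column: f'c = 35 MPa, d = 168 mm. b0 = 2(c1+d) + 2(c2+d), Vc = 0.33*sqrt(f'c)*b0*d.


b0 = 2*(402 + 168) + 2*(396 + 168) = 2268 mm
Vc = 0.33 * sqrt(35) * 2268 * 168 / 1000
= 743.88 kN

743.88


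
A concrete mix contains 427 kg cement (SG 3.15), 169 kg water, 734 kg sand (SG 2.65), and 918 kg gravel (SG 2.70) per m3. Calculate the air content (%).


Vol cement = 427 / (3.15 * 1000) = 0.135556 m3
Vol water = 169 / 1000 = 0.169 m3
Vol sand = 734 / (2.65 * 1000) = 0.276981 m3
Vol gravel = 918 / (2.70 * 1000) = 0.34 m3
Total solid + water volume = 0.921537 m3
Air = (1 - 0.921537) * 100 = 7.85%

7.85


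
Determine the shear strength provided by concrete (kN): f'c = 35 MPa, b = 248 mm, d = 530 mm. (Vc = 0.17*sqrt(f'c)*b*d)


Vc = 0.17 * sqrt(35) * 248 * 530 / 1000
= 132.19 kN

132.19


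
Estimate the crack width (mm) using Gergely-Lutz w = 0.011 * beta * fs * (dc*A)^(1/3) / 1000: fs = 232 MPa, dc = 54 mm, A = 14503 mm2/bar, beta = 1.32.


w = 0.011 * beta * fs * (dc * A)^(1/3) / 1000
= 0.011 * 1.32 * 232 * (54 * 14503)^(1/3) / 1000
= 0.311 mm

0.311


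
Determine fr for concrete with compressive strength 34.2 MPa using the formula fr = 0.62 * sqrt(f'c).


fr = 0.62 * sqrt(34.2)
= 3.626 MPa

3.626


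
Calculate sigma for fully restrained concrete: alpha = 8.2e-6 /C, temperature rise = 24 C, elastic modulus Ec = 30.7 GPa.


sigma = alpha * dT * Ec
= 8.2e-6 * 24 * 30.7 * 1000
= 6.042 MPa

6.042


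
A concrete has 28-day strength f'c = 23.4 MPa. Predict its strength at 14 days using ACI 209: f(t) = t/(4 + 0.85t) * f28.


f(14) = 14 / (4 + 0.85 * 14) * 23.4
= 14 / 15.9 * 23.4
= 20.6 MPa

20.6


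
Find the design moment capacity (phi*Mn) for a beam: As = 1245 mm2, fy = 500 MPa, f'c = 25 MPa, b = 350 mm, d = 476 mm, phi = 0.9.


a = As * fy / (0.85 * f'c * b)
= 1245 * 500 / (0.85 * 25 * 350)
= 83.6975 mm
Mn = As * fy * (d - a/2) / 10^6
= 270.2592 kN-m
phi*Mn = 0.9 * 270.2592 = 243.23 kN-m

243.23


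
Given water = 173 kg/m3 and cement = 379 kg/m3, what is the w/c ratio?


w/c = water / cement
w/c = 173 / 379 = 0.456

0.456


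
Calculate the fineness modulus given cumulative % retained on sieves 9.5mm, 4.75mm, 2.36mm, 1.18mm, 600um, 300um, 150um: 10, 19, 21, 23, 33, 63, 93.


FM = sum(cumulative % retained) / 100
= 262 / 100
= 2.62

2.62


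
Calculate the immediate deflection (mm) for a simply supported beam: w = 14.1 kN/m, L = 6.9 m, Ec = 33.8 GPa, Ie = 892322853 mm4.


Convert: L = 6.9 m = 6900 mm, Ec = 33.8 GPa = 33800 MPa
delta = 5 * 14.1 * 6900^4 / (384 * 33800 * 892322853)
= 13.8 mm

13.8


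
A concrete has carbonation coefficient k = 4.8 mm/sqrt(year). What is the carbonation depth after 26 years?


depth = k * sqrt(t)
= 4.8 * sqrt(26)
= 24.48 mm

24.48


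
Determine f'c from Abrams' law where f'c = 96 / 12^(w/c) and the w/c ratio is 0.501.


f'c = 96 / 12^0.501
= 96 / 3.473
= 27.64 MPa

27.64


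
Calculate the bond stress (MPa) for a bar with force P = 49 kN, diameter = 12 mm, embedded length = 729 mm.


u = P / (pi * db * ld)
= 49 * 1000 / (pi * 12 * 729)
= 1.783 MPa

1.783


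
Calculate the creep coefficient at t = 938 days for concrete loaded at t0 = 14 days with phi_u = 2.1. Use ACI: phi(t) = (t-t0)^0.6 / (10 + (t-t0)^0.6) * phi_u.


dt = 938 - 14 = 924
phi = 924^0.6 / (10 + 924^0.6) * 2.1
= 1.801

1.801


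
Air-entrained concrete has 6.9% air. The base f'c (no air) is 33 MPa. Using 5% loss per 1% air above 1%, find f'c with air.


Strength loss = (6.9 - 1) * 5 = 29.5%
f'c = 33 * (1 - 29.5/100)
= 23.27 MPa

23.27


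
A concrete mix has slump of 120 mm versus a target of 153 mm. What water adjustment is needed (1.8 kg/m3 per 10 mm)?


Difference = 153 - 120 = 33 mm
Water adjustment = 33 * 1.8 / 10 = 5.9 kg/m3

5.9


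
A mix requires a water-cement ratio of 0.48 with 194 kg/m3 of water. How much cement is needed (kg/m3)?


Cement = water / (w/c)
= 194 / 0.48
= 404.2 kg/m3

404.2


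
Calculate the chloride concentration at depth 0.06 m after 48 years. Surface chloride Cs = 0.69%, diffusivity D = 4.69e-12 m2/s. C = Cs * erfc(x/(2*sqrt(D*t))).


t_seconds = 48 * 365.25 * 24 * 3600 = 1514764800.0 s
arg = 0.06 / (2 * sqrt(4.69e-12 * 1514764800.0))
= 0.3559
erfc(0.3559) = 0.6147
C = 0.69 * 0.6147 = 0.4242%

0.4242


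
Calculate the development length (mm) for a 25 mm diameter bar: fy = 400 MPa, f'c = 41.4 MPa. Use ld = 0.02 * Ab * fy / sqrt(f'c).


Ab = pi * 25^2 / 4 = 490.874 mm2
ld = 0.02 * 490.874 * 400 / sqrt(41.4)
= 610.3 mm

610.3


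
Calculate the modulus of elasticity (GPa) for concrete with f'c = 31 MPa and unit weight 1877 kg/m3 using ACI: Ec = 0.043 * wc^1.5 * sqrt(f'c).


Ec = 0.043 * 1877^1.5 * sqrt(31) / 1000
= 19.47 GPa

19.47


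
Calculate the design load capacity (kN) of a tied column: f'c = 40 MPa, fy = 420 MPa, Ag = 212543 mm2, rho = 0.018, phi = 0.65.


Ast = rho * Ag = 0.018 * 212543 = 3825.774 mm2
phi*Pn = 0.65 * 0.80 * (0.85 * 40 * (212543 - 3825.774) + 420 * 3825.774) / 1000
= 4525.67 kN

4525.67


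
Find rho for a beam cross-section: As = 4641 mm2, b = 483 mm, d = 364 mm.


rho = As / (b * d)
= 4641 / (483 * 364)
= 0.0264

0.0264


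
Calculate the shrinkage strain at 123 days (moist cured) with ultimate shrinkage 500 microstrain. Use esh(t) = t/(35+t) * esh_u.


esh(123) = 123 / (35 + 123) * 500
= 123 / 158 * 500
= 389.2 microstrain

389.2


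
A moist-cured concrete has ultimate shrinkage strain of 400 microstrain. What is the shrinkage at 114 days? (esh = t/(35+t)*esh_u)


esh(114) = 114 / (35 + 114) * 400
= 114 / 149 * 400
= 306.0 microstrain

306.0


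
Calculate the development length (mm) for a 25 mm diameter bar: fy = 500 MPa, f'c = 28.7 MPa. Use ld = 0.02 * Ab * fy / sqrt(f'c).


Ab = pi * 25^2 / 4 = 490.874 mm2
ld = 0.02 * 490.874 * 500 / sqrt(28.7)
= 916.3 mm

916.3


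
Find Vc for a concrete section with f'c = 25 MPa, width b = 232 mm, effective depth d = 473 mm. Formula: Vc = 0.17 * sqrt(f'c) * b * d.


Vc = 0.17 * sqrt(25) * 232 * 473 / 1000
= 93.28 kN

93.28


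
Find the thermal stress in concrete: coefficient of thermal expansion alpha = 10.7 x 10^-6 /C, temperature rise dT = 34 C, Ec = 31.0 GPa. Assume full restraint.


sigma = alpha * dT * Ec
= 10.7e-6 * 34 * 31.0 * 1000
= 11.278 MPa

11.278


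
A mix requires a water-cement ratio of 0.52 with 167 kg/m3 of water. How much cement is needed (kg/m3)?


Cement = water / (w/c)
= 167 / 0.52
= 321.2 kg/m3

321.2


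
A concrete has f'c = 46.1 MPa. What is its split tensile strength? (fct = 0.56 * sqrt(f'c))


fct = 0.56 * sqrt(46.1)
= 0.56 * 6.79
= 3.802 MPa

3.802


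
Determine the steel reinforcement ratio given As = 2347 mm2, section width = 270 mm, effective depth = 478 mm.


rho = As / (b * d)
= 2347 / (270 * 478)
= 0.0182

0.0182


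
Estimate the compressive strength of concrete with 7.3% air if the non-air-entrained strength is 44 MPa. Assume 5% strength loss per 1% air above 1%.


Strength loss = (7.3 - 1) * 5 = 31.5%
f'c = 44 * (1 - 31.5/100)
= 30.14 MPa

30.14


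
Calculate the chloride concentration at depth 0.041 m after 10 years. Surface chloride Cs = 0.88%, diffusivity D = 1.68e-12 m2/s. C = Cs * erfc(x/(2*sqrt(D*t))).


t_seconds = 10 * 365.25 * 24 * 3600 = 315576000.0 s
arg = 0.041 / (2 * sqrt(1.68e-12 * 315576000.0))
= 0.8903
erfc(0.8903) = 0.208
C = 0.88 * 0.208 = 0.183%

0.183


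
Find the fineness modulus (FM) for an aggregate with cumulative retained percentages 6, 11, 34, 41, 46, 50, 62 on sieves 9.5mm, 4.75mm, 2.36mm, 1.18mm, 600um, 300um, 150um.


FM = sum(cumulative % retained) / 100
= 250 / 100
= 2.5

2.5


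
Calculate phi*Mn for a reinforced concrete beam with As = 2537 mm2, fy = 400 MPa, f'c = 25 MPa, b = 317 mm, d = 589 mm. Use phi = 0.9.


a = As * fy / (0.85 * f'c * b)
= 2537 * 400 / (0.85 * 25 * 317)
= 150.6476 mm
Mn = As * fy * (d - a/2) / 10^6
= 521.2786 kN-m
phi*Mn = 0.9 * 521.2786 = 469.15 kN-m

469.15


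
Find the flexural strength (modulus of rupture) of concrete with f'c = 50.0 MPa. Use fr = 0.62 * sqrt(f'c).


fr = 0.62 * sqrt(50.0)
= 4.384 MPa

4.384


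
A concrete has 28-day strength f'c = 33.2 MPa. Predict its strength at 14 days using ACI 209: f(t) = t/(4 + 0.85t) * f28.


f(14) = 14 / (4 + 0.85 * 14) * 33.2
= 14 / 15.9 * 33.2
= 29.23 MPa

29.23


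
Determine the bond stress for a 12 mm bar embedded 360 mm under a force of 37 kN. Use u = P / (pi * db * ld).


u = P / (pi * db * ld)
= 37 * 1000 / (pi * 12 * 360)
= 2.726 MPa

2.726


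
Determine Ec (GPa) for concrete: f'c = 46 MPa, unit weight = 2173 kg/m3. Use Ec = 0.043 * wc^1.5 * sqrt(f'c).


Ec = 0.043 * 2173^1.5 * sqrt(46) / 1000
= 29.54 GPa

29.54


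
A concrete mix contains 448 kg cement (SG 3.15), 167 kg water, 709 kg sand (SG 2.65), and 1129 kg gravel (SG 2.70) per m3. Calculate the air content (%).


Vol cement = 448 / (3.15 * 1000) = 0.142222 m3
Vol water = 167 / 1000 = 0.167 m3
Vol sand = 709 / (2.65 * 1000) = 0.267547 m3
Vol gravel = 1129 / (2.70 * 1000) = 0.418148 m3
Total solid + water volume = 0.994918 m3
Air = (1 - 0.994918) * 100 = 0.51%

0.51


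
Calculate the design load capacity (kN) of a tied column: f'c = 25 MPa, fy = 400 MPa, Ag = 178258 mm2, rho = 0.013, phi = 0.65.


Ast = rho * Ag = 0.013 * 178258 = 2317.354 mm2
phi*Pn = 0.65 * 0.80 * (0.85 * 25 * (178258 - 2317.354) + 400 * 2317.354) / 1000
= 2426.15 kN

2426.15


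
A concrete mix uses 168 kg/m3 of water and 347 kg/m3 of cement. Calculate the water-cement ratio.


w/c = water / cement
w/c = 168 / 347 = 0.484

0.484


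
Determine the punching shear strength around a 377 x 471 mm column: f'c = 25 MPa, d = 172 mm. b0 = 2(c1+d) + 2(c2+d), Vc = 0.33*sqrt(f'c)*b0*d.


b0 = 2*(377 + 172) + 2*(471 + 172) = 2384 mm
Vc = 0.33 * sqrt(25) * 2384 * 172 / 1000
= 676.58 kN

676.58
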